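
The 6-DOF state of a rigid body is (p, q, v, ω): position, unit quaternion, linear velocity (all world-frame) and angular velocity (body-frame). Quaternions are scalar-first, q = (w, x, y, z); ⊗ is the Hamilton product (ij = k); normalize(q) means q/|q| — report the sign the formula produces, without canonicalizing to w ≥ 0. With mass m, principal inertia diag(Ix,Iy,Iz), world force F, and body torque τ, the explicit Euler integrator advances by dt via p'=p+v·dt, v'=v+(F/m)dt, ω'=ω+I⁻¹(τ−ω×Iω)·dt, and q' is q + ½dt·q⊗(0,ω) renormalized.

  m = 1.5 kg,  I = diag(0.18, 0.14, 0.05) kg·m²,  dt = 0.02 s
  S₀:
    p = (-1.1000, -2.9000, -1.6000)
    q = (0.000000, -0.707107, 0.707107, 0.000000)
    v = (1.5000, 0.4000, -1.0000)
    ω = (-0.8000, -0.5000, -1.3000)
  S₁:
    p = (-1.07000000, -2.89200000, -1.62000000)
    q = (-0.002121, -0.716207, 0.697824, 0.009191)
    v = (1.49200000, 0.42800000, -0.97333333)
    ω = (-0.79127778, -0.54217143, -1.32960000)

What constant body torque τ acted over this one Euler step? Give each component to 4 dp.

τ = (0.0200, -0.1600, -0.0900)

rate change Δω = (0.00872222, -0.04217143, -0.02960000)
precession coupling = (-0.0585, 0.1352, -0.0160)
τ = I·(Δω/dt) + ω₀×(Iω₀) = (0.0200, -0.1600, -0.0900)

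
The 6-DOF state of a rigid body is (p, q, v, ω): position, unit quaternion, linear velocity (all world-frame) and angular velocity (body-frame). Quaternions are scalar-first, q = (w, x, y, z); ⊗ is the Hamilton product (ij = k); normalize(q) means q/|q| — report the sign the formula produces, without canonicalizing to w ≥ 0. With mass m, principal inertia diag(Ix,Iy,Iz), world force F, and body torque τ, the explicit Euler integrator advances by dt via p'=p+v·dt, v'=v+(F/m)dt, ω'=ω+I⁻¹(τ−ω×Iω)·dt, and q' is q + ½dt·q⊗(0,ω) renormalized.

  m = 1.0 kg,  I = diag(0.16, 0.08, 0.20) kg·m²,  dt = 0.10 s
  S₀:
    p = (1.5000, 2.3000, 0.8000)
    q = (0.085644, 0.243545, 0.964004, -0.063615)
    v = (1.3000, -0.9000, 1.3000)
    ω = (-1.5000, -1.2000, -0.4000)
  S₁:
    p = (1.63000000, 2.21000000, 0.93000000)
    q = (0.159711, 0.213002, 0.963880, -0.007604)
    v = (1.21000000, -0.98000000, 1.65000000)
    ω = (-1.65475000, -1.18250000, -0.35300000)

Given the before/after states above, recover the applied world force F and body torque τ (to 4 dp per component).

Δω = ω₁−ω₀ = (-0.15475000, 0.01750000, 0.04700000)
applied torque τ = (-0.1900, -0.0100, -0.0500)
v₁ − v₀ = (-0.09000000, -0.08000000, 0.35000000)
applied force F = (-0.9000, -0.8000, 3.5000)

F = (-0.9000, -0.8000, 3.5000)
τ = (-0.1900, -0.0100, -0.0500)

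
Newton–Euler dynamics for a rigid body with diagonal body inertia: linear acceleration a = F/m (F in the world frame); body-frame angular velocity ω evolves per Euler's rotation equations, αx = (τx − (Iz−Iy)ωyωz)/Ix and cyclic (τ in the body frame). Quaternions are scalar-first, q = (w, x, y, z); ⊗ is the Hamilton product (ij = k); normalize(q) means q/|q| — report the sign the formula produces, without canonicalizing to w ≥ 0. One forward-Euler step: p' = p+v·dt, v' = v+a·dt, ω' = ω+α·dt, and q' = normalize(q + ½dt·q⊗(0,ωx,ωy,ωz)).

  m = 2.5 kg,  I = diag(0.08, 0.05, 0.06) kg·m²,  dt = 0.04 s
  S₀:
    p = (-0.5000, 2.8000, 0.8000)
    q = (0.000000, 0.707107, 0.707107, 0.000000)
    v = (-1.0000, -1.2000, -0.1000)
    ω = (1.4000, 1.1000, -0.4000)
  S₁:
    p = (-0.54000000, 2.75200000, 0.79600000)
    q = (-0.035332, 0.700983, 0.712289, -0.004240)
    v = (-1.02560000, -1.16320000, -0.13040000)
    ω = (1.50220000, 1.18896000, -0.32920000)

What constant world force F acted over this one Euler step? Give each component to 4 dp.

Δv = v₁−v₀ = (-0.02560000, 0.03680000, -0.03040000)
applied force F = (-1.6000, 2.3000, -1.9000)

F = (-1.6000, 2.3000, -1.9000)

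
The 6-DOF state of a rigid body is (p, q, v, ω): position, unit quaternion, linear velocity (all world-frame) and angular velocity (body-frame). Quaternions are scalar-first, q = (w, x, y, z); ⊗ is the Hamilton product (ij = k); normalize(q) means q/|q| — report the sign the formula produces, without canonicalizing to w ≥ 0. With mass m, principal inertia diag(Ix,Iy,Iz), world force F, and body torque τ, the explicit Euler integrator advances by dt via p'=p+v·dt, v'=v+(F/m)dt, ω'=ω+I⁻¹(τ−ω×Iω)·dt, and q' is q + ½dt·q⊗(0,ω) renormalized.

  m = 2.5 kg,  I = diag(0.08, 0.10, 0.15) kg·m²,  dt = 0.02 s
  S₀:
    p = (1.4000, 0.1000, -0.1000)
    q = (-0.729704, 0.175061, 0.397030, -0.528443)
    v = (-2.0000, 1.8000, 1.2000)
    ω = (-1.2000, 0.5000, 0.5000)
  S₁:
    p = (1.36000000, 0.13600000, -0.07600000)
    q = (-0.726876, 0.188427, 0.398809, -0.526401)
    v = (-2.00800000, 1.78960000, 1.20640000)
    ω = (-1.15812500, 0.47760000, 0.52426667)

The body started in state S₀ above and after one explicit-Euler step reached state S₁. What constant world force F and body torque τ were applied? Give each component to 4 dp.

Δω = ω₁−ω₀ = (0.04187500, -0.02240000, 0.02426667)
gyro term ω₀×Iω₀ = (0.0125, 0.0420, -0.0120)
I·α + gyro = (0.1800, -0.0700, 0.1700)
v₁ − v₀ = (-0.00800000, -0.01040000, 0.00640000)
m·(v₁−v₀)/dt = (-1.0000, -1.3000, 0.8000)

F = (-1.0000, -1.3000, 0.8000)
τ = (0.1800, -0.0700, 0.1700)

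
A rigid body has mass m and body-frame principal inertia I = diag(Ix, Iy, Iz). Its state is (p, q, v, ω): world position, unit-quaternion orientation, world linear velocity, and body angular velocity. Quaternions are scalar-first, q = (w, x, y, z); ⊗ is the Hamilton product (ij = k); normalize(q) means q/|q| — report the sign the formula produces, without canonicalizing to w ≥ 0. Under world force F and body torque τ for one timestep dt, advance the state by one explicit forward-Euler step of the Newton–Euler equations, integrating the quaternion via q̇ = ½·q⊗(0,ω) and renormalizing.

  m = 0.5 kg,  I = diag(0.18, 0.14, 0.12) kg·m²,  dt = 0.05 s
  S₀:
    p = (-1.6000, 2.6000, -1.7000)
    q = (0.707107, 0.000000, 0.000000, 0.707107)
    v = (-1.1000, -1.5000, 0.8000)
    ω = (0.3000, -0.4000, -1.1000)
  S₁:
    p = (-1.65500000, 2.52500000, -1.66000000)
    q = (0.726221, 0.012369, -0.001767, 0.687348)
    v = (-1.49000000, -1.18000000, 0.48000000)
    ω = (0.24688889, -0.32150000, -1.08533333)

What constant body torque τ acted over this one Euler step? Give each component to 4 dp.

rate change Δω = (-0.05311111, 0.07850000, 0.01466667)
applied torque τ = (-0.2000, 0.2000, 0.0400)

τ = (-0.2000, 0.2000, 0.0400)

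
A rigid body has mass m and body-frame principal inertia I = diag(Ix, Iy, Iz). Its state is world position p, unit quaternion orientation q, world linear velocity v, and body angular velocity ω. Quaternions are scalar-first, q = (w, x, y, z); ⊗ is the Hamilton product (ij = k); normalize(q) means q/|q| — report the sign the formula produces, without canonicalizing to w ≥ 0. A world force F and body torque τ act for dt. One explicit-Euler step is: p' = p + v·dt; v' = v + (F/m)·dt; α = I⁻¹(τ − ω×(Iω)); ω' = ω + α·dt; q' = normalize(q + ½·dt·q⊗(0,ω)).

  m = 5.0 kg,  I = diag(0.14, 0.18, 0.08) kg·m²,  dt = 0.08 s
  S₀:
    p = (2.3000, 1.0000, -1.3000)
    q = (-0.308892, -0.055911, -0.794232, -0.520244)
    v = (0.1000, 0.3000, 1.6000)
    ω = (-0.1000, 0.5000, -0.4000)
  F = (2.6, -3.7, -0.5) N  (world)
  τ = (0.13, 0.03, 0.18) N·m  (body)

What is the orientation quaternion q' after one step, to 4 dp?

q' = (-0.3015, -0.0316, -0.7990, -0.5194)

Hamilton product q⊗(0,ω) = (0.1834273, 0.6087040, -0.1247860, 0.0161781)
updated quaternion q' = (-0.3015, -0.0316, -0.7990, -0.5194)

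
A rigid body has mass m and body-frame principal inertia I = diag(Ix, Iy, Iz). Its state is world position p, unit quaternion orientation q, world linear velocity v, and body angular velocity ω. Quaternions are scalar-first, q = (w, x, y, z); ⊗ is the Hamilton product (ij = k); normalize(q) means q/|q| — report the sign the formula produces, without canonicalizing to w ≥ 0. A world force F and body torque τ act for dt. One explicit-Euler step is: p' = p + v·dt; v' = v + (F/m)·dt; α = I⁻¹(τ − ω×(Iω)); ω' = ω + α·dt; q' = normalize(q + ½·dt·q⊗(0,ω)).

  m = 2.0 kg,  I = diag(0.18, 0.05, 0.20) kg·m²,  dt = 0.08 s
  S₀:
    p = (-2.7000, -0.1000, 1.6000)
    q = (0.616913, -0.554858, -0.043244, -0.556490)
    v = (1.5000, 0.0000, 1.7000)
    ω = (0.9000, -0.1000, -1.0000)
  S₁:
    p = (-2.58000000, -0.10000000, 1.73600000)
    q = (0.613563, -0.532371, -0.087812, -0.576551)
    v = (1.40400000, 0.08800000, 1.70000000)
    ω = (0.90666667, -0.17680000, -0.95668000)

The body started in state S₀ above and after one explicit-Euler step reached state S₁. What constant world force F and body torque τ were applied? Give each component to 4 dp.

rate change Δω = (0.00666667, -0.07680000, 0.04332000)
applied torque τ = (0.0300, -0.0300, 0.1200)
velocity change Δv = (-0.09600000, 0.08800000, 0.00000000)
applied force F = (-2.4000, 2.2000, 0.0000)

F = (-2.4000, 2.2000, 0.0000)
τ = (0.0300, -0.0300, 0.1200)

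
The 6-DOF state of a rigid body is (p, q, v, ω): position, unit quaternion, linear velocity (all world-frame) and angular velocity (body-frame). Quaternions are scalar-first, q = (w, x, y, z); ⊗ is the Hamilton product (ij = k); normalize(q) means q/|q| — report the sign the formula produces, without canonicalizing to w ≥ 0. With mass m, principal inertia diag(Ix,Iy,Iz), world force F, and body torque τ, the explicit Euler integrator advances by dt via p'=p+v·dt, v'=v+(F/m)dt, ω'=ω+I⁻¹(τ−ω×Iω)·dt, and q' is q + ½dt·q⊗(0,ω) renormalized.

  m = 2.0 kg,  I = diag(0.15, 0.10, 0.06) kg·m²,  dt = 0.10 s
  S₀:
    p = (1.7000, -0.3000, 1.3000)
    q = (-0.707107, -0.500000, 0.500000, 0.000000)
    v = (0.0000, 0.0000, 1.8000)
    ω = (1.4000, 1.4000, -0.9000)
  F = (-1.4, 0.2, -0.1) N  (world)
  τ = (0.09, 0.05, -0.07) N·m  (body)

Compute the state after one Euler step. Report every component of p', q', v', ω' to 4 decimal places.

linear accel F/m = (-0.7000, 0.1000, -0.0500)
p' = p + v·dt = (1.7000, -0.3000, 1.4800)
v' = v + a·dt = (-0.0700, 0.0100, 1.7950)
angular accel α = (0.2640, 1.6340, 0.4667)
new body rate ω' = (1.4264, 1.5634, -0.8533)
2q̇ = q⊗(0,ω) = (0.0000000, -1.4399498, -1.4399498, -0.7636037)
q + ½dt·q⊗(0,ω), renormalized = (-0.7030, -0.5686, 0.4255, -0.0380)

p' = (1.7000, -0.3000, 1.4800)
q' = (-0.7030, -0.5686, 0.4255, -0.0380)
v' = (-0.0700, 0.0100, 1.7950)
ω' = (1.4264, 1.5634, -0.8533)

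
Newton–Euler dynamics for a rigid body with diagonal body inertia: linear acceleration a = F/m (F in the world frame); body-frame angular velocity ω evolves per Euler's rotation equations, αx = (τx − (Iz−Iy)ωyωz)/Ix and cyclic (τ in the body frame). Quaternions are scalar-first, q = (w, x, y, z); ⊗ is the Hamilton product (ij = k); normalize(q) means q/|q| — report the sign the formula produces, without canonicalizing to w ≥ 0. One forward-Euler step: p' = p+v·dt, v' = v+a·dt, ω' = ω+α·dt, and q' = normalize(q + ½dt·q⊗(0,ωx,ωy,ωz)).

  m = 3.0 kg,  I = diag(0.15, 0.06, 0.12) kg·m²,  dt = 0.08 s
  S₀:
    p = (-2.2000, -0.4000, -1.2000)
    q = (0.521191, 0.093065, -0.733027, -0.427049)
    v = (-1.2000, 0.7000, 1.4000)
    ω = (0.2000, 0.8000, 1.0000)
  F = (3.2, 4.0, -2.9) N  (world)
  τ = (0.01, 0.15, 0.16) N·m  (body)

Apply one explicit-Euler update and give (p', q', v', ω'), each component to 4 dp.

p' = (-2.2960, -0.3440, -1.0880)
q' = (0.5602, 0.0815, -0.7225, -0.3968)
v' = (-1.1147, 0.8067, 1.3227)
ω' = (0.1797, 0.9920, 1.1163)

ω×(Iω) gyroscopic = (0.0480, 0.0060, -0.0144)
angular accel α = (-0.2533, 2.4000, 1.4533)
ω' = ω + α·dt = (0.1797, 0.9920, 1.1163)
q⊗(0,ω) = (0.9948576, -0.2871496, 0.2384780, 0.7422484)
q + ½dt·q⊗(0,ω), renormalized = (0.5602, 0.0815, -0.7225, -0.3968)
p + v·dt = (-2.2960, -0.3440, -1.0880)
v + (F/m)dt = (-1.1147, 0.8067, 1.3227)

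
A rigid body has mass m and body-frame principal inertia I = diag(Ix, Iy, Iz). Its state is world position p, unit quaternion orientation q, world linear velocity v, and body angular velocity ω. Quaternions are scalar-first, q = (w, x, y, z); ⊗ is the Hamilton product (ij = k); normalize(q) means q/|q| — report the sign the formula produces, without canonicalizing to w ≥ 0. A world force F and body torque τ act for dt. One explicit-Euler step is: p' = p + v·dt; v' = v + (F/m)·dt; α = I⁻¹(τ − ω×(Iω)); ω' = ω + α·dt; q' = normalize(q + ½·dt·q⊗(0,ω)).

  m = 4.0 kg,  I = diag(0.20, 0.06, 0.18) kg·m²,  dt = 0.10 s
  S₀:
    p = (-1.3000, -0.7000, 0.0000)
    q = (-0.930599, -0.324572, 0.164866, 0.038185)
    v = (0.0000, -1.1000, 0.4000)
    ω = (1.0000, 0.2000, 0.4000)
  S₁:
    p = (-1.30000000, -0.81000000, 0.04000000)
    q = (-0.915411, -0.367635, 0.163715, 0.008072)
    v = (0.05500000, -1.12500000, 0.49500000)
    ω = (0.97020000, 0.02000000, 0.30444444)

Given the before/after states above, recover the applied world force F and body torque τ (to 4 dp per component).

F = (2.2000, -1.0000, 3.8000)
τ = (-0.0500, -0.1000, -0.2000)

velocity change Δv = (0.05500000, -0.02500000, 0.09500000)
applied force F = (2.2000, -1.0000, 3.8000)
Δω = ω₁−ω₀ = (-0.02980000, -0.18000000, -0.09555556)
gyro term ω₀×Iω₀ = (0.0096, 0.0080, -0.0280)
applied torque τ = (-0.0500, -0.1000, -0.2000)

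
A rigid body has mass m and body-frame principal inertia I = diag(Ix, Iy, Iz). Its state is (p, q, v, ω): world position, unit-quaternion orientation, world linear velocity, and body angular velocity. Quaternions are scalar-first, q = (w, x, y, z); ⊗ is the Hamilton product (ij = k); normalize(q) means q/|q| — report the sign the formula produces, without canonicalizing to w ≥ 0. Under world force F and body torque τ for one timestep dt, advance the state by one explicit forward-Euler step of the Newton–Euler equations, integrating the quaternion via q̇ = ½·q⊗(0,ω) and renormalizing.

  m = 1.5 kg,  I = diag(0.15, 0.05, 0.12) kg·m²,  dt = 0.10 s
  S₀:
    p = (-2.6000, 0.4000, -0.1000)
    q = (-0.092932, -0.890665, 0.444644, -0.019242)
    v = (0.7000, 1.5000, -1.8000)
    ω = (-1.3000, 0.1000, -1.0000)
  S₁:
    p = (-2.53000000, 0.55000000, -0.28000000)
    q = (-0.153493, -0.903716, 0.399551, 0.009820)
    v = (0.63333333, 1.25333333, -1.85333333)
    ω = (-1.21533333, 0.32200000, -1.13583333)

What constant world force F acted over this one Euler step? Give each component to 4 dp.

velocity change Δv = (-0.06666667, -0.24666667, -0.05333333)
m·(v₁−v₀)/dt = (-1.0000, -3.7000, -0.8000)

F = (-1.0000, -3.7000, -0.8000)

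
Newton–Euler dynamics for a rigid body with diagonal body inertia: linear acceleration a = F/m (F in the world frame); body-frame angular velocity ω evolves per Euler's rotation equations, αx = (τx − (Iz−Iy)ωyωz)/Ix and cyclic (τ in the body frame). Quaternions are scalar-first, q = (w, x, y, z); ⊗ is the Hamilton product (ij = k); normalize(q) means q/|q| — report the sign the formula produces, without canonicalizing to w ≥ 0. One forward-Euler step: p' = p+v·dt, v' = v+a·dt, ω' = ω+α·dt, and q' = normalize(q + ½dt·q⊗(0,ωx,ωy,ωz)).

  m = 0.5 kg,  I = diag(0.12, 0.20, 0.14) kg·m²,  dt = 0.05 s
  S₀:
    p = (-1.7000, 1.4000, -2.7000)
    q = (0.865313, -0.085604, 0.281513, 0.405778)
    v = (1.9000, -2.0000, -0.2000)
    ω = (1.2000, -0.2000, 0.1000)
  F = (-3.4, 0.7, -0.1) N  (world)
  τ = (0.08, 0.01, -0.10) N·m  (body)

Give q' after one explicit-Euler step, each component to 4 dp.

q⊗(0,ω) = (0.1184496, 1.1476825, 0.3224314, -0.2341635)
q' = normalize(q + ½dt·q⊗(0,ω)) = (0.8679, -0.0569, 0.2894, 0.3997)

q' = (0.8679, -0.0569, 0.2894, 0.3997)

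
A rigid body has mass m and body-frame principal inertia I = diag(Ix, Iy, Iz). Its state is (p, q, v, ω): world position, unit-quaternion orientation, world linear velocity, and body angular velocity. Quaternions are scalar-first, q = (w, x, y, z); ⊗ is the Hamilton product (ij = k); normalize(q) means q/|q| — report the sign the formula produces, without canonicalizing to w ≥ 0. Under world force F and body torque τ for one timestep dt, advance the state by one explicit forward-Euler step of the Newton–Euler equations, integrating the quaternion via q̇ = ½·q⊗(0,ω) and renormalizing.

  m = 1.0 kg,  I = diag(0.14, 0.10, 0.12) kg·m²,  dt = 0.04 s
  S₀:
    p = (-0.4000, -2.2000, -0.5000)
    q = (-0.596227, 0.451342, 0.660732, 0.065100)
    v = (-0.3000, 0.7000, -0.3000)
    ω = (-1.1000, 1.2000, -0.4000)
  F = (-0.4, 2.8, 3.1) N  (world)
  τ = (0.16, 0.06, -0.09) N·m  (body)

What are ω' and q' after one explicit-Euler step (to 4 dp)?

precession coupling ω×(Iω) = (-0.0096, 0.0088, 0.0528)
angular accel α = (1.2114, 0.5120, -1.1900)
ω + α·dt = (-1.0515, 1.2205, -0.4476)
Hamilton product q⊗(0,ω) = (-0.2703622, 0.3134369, -0.6065456, 1.5069064)
q + ½dt·q⊗(0,ω), renormalized = (-0.6013, 0.4574, 0.6482, 0.0952)

ω' = (-1.0515, 1.2205, -0.4476)
q' = (-0.6013, 0.4574, 0.6482, 0.0952)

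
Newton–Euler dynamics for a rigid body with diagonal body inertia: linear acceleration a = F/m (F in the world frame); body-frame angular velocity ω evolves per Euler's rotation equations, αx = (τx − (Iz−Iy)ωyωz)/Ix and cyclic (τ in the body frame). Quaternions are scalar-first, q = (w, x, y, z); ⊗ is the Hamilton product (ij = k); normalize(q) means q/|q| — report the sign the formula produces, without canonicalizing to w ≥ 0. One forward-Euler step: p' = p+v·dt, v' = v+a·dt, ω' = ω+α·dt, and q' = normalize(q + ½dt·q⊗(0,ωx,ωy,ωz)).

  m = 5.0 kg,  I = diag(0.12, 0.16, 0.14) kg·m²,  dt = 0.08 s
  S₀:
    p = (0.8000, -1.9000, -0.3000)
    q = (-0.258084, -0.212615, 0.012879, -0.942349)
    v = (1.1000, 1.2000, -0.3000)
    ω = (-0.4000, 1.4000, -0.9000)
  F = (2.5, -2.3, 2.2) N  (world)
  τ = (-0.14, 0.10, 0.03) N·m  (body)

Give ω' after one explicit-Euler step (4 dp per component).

precession coupling ω×(Iω) = (0.0252, -0.0072, -0.0224)
α = I⁻¹(τ − ω×Iω) = (-1.3767, 0.6700, 0.3743)
ω' = ω + α·dt = (-0.5101, 1.4536, -0.8701)

ω' = (-0.5101, 1.4536, -0.8701)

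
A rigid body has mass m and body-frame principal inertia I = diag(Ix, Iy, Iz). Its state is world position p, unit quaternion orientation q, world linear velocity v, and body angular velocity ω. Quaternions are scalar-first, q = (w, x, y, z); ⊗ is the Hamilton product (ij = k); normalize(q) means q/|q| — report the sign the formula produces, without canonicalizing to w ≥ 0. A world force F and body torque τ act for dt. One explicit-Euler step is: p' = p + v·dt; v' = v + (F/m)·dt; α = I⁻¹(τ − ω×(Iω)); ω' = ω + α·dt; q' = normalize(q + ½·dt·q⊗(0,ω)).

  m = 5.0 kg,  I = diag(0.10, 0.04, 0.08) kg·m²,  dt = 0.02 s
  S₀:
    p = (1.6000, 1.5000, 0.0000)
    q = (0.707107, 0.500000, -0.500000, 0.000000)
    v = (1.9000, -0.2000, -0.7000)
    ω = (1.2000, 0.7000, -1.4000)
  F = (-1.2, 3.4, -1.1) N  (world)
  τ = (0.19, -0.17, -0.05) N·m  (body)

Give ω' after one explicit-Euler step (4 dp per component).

ω' = (1.2458, 0.6318, -1.3999)

ω×(Iω) gyroscopic = (-0.0392, -0.0336, -0.0504)
(τ − ω×Iω)/I = (2.2920, -3.4100, 0.0050)
ω + α·dt = (1.2458, 0.6318, -1.3999)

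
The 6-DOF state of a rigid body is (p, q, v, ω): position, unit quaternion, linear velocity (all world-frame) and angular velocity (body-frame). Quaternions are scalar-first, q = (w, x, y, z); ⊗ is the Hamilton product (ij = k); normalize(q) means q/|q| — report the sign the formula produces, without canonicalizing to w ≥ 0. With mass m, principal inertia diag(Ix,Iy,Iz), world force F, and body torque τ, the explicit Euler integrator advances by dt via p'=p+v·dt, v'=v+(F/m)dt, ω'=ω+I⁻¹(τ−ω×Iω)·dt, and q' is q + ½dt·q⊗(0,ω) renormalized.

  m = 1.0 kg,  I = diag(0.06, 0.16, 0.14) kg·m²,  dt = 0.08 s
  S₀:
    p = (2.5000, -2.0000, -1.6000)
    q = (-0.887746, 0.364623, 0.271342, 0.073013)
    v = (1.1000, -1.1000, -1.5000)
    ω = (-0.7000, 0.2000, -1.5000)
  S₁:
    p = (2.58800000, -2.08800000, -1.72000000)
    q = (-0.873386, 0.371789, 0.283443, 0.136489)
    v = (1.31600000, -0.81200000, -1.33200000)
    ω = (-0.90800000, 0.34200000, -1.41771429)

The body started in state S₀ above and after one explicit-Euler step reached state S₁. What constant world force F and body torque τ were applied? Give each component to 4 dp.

F = (2.7000, 3.6000, 2.1000)
τ = (-0.1500, 0.2000, 0.1300)

v₁ − v₀ = (0.21600000, 0.28800000, 0.16800000)
F = m·Δv/dt = (2.7000, 3.6000, 2.1000)
rate change Δω = (-0.20800000, 0.14200000, 0.08228571)
ω₀×(Iω₀) = (0.0060, -0.0840, -0.0140)
applied torque τ = (-0.1500, 0.2000, 0.1300)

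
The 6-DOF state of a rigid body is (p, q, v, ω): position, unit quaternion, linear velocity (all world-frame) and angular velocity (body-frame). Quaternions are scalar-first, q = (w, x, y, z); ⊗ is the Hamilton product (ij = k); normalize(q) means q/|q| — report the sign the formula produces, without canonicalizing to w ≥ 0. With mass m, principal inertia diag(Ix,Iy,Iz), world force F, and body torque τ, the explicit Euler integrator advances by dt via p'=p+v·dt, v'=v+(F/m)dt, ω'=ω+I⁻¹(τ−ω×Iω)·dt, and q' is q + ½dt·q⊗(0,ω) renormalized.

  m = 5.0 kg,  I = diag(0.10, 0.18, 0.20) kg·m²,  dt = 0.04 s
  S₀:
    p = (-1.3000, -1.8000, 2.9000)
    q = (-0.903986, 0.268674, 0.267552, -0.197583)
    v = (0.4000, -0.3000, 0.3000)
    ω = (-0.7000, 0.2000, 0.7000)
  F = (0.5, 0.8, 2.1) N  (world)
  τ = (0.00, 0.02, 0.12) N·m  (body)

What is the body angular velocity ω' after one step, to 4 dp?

ω' = (-0.7011, 0.1936, 0.7262)

ω×(Iω) gyroscopic = (0.0028, 0.0490, -0.0112)
α = I⁻¹(τ − ω×Iω) = (-0.0280, -0.1611, 0.6560)
ω' = ω + α·dt = (-0.7011, 0.1936, 0.7262)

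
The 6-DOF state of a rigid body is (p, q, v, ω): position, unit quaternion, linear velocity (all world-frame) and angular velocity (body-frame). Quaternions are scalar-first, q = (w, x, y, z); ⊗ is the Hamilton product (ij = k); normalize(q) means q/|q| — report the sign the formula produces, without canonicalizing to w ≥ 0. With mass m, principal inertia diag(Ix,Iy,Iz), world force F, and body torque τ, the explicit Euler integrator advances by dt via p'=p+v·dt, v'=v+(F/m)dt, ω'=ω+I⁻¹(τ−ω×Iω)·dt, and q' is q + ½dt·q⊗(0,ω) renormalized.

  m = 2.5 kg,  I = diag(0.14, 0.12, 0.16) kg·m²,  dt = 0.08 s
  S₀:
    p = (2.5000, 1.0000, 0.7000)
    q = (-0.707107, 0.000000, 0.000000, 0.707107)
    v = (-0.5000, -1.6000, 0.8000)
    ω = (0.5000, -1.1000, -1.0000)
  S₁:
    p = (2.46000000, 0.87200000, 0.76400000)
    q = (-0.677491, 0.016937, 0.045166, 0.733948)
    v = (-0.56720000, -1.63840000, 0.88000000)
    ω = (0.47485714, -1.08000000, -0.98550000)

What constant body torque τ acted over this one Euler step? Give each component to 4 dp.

τ = (0.0000, 0.0400, 0.0400)

ω₁ − ω₀ = (-0.02514286, 0.02000000, 0.01450000)
ω₀×(Iω₀) = (0.0440, 0.0100, 0.0110)
applied torque τ = (0.0000, 0.0400, 0.0400)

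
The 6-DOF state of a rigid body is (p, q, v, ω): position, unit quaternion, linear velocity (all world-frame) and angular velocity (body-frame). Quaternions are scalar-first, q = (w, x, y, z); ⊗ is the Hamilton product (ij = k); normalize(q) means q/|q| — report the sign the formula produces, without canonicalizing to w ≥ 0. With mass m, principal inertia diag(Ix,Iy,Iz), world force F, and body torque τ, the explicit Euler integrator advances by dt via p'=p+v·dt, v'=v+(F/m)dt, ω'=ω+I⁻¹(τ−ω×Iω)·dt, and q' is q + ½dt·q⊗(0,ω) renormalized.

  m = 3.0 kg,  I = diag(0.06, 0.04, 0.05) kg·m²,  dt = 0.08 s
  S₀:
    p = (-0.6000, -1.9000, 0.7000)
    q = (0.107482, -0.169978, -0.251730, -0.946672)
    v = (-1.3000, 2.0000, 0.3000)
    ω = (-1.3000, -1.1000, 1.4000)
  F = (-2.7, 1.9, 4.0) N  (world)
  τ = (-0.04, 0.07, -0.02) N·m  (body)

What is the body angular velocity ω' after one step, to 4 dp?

angular accel α = (-0.4100, 2.2050, 0.1720)
ω' = ω + α·dt = (-1.3328, -0.9236, 1.4138)

ω' = (-1.3328, -0.9236, 1.4138)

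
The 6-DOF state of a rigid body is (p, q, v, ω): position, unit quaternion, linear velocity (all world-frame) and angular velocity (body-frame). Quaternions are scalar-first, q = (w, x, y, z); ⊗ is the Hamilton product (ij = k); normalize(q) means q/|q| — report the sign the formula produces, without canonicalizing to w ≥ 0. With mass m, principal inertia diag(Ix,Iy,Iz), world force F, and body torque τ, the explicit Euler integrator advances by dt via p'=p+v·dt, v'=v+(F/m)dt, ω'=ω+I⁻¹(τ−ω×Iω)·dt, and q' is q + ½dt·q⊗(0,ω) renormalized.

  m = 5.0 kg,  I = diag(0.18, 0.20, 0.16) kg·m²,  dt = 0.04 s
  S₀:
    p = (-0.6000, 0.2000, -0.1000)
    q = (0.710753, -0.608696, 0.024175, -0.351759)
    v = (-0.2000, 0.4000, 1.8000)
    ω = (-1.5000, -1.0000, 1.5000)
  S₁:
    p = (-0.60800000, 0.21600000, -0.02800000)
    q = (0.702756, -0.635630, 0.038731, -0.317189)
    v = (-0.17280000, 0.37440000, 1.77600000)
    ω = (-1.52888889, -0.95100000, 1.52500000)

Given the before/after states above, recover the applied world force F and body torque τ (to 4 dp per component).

Δω = ω₁−ω₀ = (-0.02888889, 0.04900000, 0.02500000)
ω₀×(Iω₀) = (0.0600, -0.0450, 0.0300)
applied torque τ = (-0.0700, 0.2000, 0.1300)
velocity change Δv = (0.02720000, -0.02560000, -0.02400000)
F = m·Δv/dt = (3.4000, -3.2000, -3.0000)

F = (3.4000, -3.2000, -3.0000)
τ = (-0.0700, 0.2000, 0.1300)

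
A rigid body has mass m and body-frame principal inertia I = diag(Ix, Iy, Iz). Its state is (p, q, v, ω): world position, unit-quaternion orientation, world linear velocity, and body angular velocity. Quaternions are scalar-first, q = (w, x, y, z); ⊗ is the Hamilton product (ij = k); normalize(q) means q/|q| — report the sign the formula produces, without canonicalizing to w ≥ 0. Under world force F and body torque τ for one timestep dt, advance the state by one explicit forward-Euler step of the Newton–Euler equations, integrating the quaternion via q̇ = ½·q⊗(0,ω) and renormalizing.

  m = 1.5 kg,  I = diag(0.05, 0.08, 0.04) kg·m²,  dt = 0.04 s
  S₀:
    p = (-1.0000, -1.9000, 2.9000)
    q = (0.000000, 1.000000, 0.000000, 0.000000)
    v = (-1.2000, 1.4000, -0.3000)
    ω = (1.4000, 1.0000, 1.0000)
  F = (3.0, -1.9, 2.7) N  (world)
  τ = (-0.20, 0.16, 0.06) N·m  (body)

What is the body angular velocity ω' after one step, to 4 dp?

ω' = (1.2720, 1.0730, 1.0180)

ω×(Iω) gyroscopic = (-0.0400, 0.0140, 0.0420)
α = I⁻¹(τ − ω×Iω) = (-3.2000, 1.8250, 0.4500)
new body rate ω' = (1.2720, 1.0730, 1.0180)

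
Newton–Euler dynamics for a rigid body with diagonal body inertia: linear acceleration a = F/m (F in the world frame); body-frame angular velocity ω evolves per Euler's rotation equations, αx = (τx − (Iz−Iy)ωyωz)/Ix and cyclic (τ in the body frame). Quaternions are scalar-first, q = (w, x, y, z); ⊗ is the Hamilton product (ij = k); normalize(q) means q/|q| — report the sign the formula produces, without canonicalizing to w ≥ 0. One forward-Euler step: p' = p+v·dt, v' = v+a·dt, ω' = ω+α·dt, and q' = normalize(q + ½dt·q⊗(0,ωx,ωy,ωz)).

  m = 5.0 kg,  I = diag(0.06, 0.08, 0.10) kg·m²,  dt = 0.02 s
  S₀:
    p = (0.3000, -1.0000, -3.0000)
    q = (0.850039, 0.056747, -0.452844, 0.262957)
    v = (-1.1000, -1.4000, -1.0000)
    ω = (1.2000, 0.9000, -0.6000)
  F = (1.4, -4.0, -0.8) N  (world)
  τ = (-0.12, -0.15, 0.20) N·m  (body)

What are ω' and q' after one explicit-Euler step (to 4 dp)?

ω' = (1.1636, 0.8553, -0.5643)
q' = (0.8549, 0.0673, -0.4416, 0.2638)

gyro term ω×Iω = (-0.0108, 0.0288, 0.0216)
α = I⁻¹(τ − ω×Iω) = (-1.8200, -2.2350, 1.7840)
new body rate ω' = (1.1636, 0.8553, -0.5643)
Hamilton product q⊗(0,ω) = (0.4972374, 1.0550919, 1.1146317, 0.0844617)
updated quaternion q' = (0.8549, 0.0673, -0.4416, 0.2638)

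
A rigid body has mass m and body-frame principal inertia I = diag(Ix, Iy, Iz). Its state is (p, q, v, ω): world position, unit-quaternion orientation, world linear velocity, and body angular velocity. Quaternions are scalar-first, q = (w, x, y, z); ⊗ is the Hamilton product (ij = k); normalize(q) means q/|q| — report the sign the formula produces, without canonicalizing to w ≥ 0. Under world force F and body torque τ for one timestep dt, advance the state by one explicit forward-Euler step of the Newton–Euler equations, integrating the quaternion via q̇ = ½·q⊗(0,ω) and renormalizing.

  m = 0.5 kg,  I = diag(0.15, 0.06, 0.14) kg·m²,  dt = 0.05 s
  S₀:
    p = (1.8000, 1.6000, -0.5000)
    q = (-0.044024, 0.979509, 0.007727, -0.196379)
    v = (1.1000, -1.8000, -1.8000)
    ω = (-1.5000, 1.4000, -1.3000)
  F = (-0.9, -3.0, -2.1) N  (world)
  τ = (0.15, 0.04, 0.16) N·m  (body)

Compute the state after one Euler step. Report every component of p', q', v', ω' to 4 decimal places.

p' = (1.8550, 1.5100, -0.5900)
q' = (-0.0139, 0.9860, 0.0453, -0.1601)
v' = (1.0100, -2.1000, -2.0100)
ω' = (-1.4015, 1.4171, -1.3104)

α = I⁻¹(τ − ω×Iω) = (1.9707, 0.3417, -0.2071)
new body rate ω' = (-1.4015, 1.4171, -1.3104)
Hamilton product q⊗(0,ω) = (1.2031530, 0.3309215, 1.5062966, 1.4401343)
q + ½dt·q⊗(0,ω), renormalized = (-0.0139, 0.9860, 0.0453, -0.1601)
a = F/m = (-1.8000, -6.0000, -4.2000)
new position p' = (1.8550, 1.5100, -0.5900)
v' = v + a·dt = (1.0100, -2.1000, -2.0100)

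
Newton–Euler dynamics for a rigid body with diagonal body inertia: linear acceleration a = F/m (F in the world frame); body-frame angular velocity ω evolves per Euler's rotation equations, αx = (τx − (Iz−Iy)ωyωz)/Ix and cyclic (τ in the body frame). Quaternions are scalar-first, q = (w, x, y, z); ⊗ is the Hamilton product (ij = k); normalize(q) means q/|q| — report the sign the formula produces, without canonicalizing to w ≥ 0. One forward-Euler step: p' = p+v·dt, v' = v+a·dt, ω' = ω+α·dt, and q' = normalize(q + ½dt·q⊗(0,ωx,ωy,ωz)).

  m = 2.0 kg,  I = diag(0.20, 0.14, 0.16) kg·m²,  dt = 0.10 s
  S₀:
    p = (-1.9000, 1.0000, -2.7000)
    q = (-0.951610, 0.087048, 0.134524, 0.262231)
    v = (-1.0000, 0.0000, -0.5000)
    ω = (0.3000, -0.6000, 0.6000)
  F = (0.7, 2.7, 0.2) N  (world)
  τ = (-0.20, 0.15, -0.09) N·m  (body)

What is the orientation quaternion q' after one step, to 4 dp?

q' = (-0.9558, 0.0846, 0.1642, 0.2288)

2q̇ = q⊗(0,ω) = (-0.1027386, -0.0474300, 0.5974065, -0.6635520)
q' = normalize(q + ½dt·q⊗(0,ω)) = (-0.9558, 0.0846, 0.1642, 0.2288)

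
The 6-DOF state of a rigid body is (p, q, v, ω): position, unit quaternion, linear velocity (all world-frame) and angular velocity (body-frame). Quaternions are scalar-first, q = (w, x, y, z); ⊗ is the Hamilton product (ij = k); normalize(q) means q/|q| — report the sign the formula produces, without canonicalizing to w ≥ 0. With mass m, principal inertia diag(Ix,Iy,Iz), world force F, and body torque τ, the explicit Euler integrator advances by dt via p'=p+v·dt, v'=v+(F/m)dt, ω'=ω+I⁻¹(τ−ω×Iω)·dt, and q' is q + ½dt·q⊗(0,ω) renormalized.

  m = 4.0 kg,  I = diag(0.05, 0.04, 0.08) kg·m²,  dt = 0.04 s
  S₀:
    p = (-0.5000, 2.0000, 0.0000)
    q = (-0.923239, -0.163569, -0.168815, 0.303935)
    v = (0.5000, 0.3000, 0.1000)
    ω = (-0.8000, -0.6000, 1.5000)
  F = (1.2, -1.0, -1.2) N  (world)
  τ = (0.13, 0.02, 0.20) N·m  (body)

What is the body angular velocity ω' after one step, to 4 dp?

angular accel α = (3.3200, -0.4000, 2.5600)
ω' = ω + α·dt = (-0.6672, -0.6160, 1.6024)

ω' = (-0.6672, -0.6160, 1.6024)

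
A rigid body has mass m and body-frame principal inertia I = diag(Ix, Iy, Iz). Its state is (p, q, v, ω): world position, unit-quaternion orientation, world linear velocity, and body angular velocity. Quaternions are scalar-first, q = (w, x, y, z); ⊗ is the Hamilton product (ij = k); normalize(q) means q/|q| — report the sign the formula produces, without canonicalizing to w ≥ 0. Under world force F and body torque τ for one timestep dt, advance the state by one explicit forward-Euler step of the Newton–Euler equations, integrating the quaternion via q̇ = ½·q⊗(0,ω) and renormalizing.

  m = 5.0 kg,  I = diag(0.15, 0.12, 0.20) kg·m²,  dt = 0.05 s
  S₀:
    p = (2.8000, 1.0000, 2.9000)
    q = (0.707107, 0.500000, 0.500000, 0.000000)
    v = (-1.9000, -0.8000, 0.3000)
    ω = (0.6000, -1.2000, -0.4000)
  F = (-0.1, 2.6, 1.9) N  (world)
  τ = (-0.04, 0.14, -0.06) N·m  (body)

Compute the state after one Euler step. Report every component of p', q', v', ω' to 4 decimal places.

p' = (2.7050, 0.9600, 2.9150)
q' = (0.7142, 0.5053, 0.4835, -0.0296)
v' = (-1.9010, -0.7740, 0.3190)
ω' = (0.5739, -1.1467, -0.4204)

a = (-0.0200, 0.5200, 0.3800)
new position p' = (2.7050, 0.9600, 2.9150)
v + (F/m)dt = (-1.9010, -0.7740, 0.3190)
gyro term ω×Iω = (0.0384, 0.0120, 0.0216)
α = I⁻¹(τ − ω×Iω) = (-0.5227, 1.0667, -0.4080)
ω + α·dt = (0.5739, -1.1467, -0.4204)
q⊗(0,ω) = (0.3000000, 0.2242642, -0.6485284, -1.1828428)
updated quaternion q' = (0.7142, 0.5053, 0.4835, -0.0296)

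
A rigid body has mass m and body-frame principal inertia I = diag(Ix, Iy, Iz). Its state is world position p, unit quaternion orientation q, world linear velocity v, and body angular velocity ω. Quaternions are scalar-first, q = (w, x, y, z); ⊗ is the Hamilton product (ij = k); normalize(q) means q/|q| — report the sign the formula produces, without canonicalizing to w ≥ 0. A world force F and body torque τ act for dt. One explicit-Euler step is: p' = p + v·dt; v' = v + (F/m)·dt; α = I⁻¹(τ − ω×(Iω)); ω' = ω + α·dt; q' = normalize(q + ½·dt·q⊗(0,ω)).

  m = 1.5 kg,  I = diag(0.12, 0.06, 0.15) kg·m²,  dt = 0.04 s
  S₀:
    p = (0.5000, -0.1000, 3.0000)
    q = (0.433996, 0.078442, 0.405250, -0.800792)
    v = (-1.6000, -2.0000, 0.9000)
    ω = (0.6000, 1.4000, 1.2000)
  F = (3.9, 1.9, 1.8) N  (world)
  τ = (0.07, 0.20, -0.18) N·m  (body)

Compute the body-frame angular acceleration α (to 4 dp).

α = (-0.6767, 3.6933, -0.8640)

ω×(Iω) gyroscopic = (0.1512, -0.0216, -0.0504)
α = I⁻¹(τ − ω×Iω) = (-0.6767, 3.6933, -0.8640)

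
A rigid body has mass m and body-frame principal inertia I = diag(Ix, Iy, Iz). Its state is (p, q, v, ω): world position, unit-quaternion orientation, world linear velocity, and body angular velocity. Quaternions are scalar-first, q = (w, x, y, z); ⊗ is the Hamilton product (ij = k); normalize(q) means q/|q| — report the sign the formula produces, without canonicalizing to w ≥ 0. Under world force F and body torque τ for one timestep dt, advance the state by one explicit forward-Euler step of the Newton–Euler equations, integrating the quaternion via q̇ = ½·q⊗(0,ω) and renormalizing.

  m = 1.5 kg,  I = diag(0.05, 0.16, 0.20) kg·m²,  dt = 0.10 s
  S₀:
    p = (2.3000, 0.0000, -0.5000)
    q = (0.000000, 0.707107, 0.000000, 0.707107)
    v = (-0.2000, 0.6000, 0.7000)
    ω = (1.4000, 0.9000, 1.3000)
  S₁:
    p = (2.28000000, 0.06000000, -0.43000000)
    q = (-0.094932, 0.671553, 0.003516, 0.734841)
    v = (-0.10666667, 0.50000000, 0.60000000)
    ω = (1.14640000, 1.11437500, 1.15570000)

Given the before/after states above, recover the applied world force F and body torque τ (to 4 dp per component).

F = (1.4000, -1.5000, -1.5000)
τ = (-0.0800, 0.0700, -0.1500)

velocity change Δv = (0.09333333, -0.10000000, -0.10000000)
F = m·Δv/dt = (1.4000, -1.5000, -1.5000)
rate change Δω = (-0.25360000, 0.21437500, -0.14430000)
gyro term ω₀×Iω₀ = (0.0468, -0.2730, 0.1386)
applied torque τ = (-0.0800, 0.0700, -0.1500)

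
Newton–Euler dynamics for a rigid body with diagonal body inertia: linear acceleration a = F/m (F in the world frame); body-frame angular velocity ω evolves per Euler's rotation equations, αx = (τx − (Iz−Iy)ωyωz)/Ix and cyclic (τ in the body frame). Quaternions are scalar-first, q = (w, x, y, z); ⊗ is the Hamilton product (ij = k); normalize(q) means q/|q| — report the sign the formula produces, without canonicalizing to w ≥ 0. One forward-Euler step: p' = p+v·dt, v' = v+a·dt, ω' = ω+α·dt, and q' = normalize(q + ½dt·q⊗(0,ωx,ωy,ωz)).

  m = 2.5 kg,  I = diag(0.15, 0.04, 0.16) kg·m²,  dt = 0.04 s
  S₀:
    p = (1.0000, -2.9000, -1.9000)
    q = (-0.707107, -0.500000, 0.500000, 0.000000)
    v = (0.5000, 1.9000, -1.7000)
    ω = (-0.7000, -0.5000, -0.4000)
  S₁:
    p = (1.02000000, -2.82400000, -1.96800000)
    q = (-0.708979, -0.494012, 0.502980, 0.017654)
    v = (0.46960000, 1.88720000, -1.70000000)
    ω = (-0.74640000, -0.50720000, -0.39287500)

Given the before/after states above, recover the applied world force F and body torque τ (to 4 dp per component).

rate change Δω = (-0.04640000, -0.00720000, 0.00712500)
I·α + gyro = (-0.1500, -0.0100, -0.0100)
Δv = v₁−v₀ = (-0.03040000, -0.01280000, 0.00000000)
F = m·Δv/dt = (-1.9000, -0.8000, 0.0000)

F = (-1.9000, -0.8000, 0.0000)
τ = (-0.1500, -0.0100, -0.0100)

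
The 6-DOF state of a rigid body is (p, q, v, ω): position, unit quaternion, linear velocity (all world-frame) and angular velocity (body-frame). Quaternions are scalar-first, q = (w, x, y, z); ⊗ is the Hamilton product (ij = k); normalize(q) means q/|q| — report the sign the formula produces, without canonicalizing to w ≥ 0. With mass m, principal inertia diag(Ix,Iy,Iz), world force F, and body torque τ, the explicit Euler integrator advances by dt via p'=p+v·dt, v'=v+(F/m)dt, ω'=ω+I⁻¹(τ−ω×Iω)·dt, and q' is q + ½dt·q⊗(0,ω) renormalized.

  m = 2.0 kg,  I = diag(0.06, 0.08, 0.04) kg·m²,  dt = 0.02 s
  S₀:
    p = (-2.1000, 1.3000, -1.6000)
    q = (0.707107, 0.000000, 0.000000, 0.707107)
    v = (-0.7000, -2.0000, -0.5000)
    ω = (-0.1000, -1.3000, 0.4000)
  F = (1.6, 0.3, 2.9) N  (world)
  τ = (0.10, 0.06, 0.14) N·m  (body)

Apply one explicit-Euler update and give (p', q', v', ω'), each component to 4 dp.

p' = (-2.1140, 1.2600, -1.6100)
q' = (0.7042, 0.0085, -0.0099, 0.7099)
v' = (-0.6840, -1.9970, -0.4710)
ω' = (-0.0736, -1.2848, 0.4687)

a = (0.8000, 0.1500, 1.4500)
p' = p + v·dt = (-2.1140, 1.2600, -1.6100)
new velocity v' = (-0.6840, -1.9970, -0.4710)
gyro term ω×Iω = (0.0208, -0.0008, 0.0026)
angular accel α = (1.3200, 0.7600, 3.4350)
ω + α·dt = (-0.0736, -1.2848, 0.4687)
2q̇ = q⊗(0,ω) = (-0.2828428, 0.8485284, -0.9899498, 0.2828428)
q' = normalize(q + ½dt·q⊗(0,ω)) = (0.7042, 0.0085, -0.0099, 0.7099)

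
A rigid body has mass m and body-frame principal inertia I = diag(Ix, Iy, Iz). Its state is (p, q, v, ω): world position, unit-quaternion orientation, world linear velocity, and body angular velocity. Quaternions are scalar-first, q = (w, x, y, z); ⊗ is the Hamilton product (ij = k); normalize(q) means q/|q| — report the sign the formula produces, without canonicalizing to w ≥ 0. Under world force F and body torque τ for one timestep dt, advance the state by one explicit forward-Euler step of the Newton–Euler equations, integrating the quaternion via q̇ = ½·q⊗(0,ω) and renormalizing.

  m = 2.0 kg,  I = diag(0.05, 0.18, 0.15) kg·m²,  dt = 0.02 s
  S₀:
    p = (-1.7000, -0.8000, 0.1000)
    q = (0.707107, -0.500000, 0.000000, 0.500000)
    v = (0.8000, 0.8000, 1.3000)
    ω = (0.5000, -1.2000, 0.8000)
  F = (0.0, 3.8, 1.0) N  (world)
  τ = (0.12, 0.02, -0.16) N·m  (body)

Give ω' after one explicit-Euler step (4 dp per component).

ω' = (0.5365, -1.1933, 0.7891)

angular accel α = (1.8240, 0.3333, -0.5467)
ω' = ω + α·dt = (0.5365, -1.1933, 0.7891)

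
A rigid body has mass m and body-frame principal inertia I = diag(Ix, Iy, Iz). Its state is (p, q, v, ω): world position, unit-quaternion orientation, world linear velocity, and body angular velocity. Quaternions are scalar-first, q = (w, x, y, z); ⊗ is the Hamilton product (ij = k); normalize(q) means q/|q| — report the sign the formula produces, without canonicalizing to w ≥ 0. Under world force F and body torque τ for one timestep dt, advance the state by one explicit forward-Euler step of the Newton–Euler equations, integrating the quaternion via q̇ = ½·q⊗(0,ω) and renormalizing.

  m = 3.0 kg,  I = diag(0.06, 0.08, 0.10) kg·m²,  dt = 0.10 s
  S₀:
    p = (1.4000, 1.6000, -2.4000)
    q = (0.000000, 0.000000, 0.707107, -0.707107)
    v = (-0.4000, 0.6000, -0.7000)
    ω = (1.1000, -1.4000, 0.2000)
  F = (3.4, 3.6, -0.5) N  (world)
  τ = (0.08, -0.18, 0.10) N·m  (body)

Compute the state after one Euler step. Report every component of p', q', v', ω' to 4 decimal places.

a = F/m = (1.1333, 1.2000, -0.1667)
new position p' = (1.3600, 1.6600, -2.4700)
v' = v + a·dt = (-0.2867, 0.7200, -0.7167)
ω×(Iω) gyroscopic = (-0.0056, -0.0088, -0.0308)
angular accel α = (1.4267, -2.1400, 1.3080)
ω + α·dt = (1.2427, -1.6140, 0.3308)
Hamilton product q⊗(0,ω) = (1.1313712, -0.8485284, -0.7778177, -0.7778177)
updated quaternion q' = (0.0563, -0.0423, 0.6656, -0.7430)

p' = (1.3600, 1.6600, -2.4700)
q' = (0.0563, -0.0423, 0.6656, -0.7430)
v' = (-0.2867, 0.7200, -0.7167)
ω' = (1.2427, -1.6140, 0.3308)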